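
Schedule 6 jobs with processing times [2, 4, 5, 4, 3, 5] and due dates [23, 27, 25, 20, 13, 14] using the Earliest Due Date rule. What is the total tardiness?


Sort by due date (EDD order): [(3, 13), (5, 14), (4, 20), (2, 23), (5, 25), (4, 27)]
Compute completion times and tardiness:
  Job 1: p=3, d=13, C=3, tardiness=max(0,3-13)=0
  Job 2: p=5, d=14, C=8, tardiness=max(0,8-14)=0
  Job 3: p=4, d=20, C=12, tardiness=max(0,12-20)=0
  Job 4: p=2, d=23, C=14, tardiness=max(0,14-23)=0
  Job 5: p=5, d=25, C=19, tardiness=max(0,19-25)=0
  Job 6: p=4, d=27, C=23, tardiness=max(0,23-27)=0
Total tardiness = 0

0


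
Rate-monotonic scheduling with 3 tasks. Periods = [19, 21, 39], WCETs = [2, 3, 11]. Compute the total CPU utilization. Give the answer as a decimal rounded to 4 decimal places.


Compute individual utilizations (exact fractions):
  Task 1: C/T = 2/19 (approx. 0.1053)
  Task 2: C/T = 3/21 = 1/7 (approx. 0.1429)
  Task 3: C/T = 11/39 (approx. 0.2821)
Total utilization U = 2/19 + 1/7 + 11/39 = 2750/5187
Rounded to 4 decimal places: U = 0.5302
RM (Liu & Layland) bound for 3 tasks = 0.779763; compare with U = 2750/5187 (approx. 0.530172)
U <= bound, so schedulable by RM sufficient condition.

0.5302


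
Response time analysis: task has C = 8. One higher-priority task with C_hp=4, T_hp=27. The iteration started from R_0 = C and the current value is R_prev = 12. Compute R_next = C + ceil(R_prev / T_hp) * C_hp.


R_next = C + ceil(R_prev / T_hp) * C_hp
ceil(12 / 27) = ceil(0.4444) = 1
Interference = 1 * 4 = 4
R_next = 8 + 4 = 12
R_next = R_prev, so the iteration has converged (response time = 12).

12


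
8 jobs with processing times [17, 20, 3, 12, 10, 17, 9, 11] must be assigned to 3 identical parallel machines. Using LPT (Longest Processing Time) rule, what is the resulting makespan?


Sort jobs in decreasing order (LPT): [20, 17, 17, 12, 11, 10, 9, 3]
Assign each job to the least loaded machine:
  Machine 1: jobs [20, 10], load = 30
  Machine 2: jobs [17, 12, 3], load = 32
  Machine 3: jobs [17, 11, 9], load = 37
Makespan = max load = 37

37


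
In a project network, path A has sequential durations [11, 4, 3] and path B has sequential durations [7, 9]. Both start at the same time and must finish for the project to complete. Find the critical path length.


Path A total = 11 + 4 + 3 = 18
Path B total = 7 + 9 = 16
Critical path = longest path = max(18, 16) = 18

18


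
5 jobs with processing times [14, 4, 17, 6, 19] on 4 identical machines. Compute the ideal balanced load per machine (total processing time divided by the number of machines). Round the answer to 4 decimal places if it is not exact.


Total processing time = 14 + 4 + 17 + 6 + 19 = 60
Number of machines = 4
Ideal balanced load = 60 / 4 = 15.0

15.0


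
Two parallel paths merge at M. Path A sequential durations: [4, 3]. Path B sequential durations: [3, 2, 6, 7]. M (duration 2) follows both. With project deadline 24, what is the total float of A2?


Forward pass: ES(A2) = sum of predecessors on chain A = 4
EF = ES + duration = 4 + 3 = 7
Backward pass: LF(M) = deadline = 24; LS(M) = 24 - 2 = 22
LF(A2) = LS(M) - sum(successors on chain A) = 22 - 0 = 22
LS = LF - duration = 22 - 3 = 19
Total float = LS - ES = 19 - 4 = 15

15


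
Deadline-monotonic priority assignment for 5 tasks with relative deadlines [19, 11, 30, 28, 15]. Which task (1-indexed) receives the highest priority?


Sort tasks by relative deadline (ascending):
  Task 2: deadline = 11
  Task 5: deadline = 15
  Task 1: deadline = 19
  Task 4: deadline = 28
  Task 3: deadline = 30
Priority order (highest first): [2, 5, 1, 4, 3]
Highest priority task = 2

2


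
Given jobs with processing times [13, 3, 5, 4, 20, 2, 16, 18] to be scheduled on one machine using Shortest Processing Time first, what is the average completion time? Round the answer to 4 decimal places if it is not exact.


Sort jobs by processing time (SPT order): [2, 3, 4, 5, 13, 16, 18, 20]
Compute completion times sequentially:
  Job 1: processing = 2, completes at 2
  Job 2: processing = 3, completes at 5
  Job 3: processing = 4, completes at 9
  Job 4: processing = 5, completes at 14
  Job 5: processing = 13, completes at 27
  Job 6: processing = 16, completes at 43
  Job 7: processing = 18, completes at 61
  Job 8: processing = 20, completes at 81
Sum of completion times = 242
Average completion time = 242/8 = 30.25

30.25


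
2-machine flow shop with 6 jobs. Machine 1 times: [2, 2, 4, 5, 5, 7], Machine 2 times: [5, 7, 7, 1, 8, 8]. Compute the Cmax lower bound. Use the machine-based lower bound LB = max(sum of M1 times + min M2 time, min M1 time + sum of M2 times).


LB1 = sum(M1 times) + min(M2 times) = 25 + 1 = 26
LB2 = min(M1 times) + sum(M2 times) = 2 + 36 = 38
Lower bound = max(LB1, LB2) = max(26, 38) = 38

38


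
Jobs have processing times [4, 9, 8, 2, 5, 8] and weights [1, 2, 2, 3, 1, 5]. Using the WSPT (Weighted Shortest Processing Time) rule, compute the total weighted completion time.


Compute p/w ratios and sort ascending (WSPT): [(2, 3), (8, 5), (4, 1), (8, 2), (9, 2), (5, 1)]
Compute weighted completion times:
  Job (p=2,w=3): C=2, w*C=3*2=6
  Job (p=8,w=5): C=10, w*C=5*10=50
  Job (p=4,w=1): C=14, w*C=1*14=14
  Job (p=8,w=2): C=22, w*C=2*22=44
  Job (p=9,w=2): C=31, w*C=2*31=62
  Job (p=5,w=1): C=36, w*C=1*36=36
Total weighted completion time = 212

212


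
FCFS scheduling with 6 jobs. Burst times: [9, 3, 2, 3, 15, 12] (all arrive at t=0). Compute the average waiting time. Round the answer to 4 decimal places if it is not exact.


FCFS order (as given): [9, 3, 2, 3, 15, 12]
Waiting times:
  Job 1: wait = 0
  Job 2: wait = 9
  Job 3: wait = 12
  Job 4: wait = 14
  Job 5: wait = 17
  Job 6: wait = 32
Sum of waiting times = 84
Average waiting time = 84/6 = 14.0

14.0


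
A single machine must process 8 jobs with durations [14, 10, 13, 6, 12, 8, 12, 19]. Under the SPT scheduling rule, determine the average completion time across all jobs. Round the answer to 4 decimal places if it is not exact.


Sort jobs by processing time (SPT order): [6, 8, 10, 12, 12, 13, 14, 19]
Compute completion times sequentially:
  Job 1: processing = 6, completes at 6
  Job 2: processing = 8, completes at 14
  Job 3: processing = 10, completes at 24
  Job 4: processing = 12, completes at 36
  Job 5: processing = 12, completes at 48
  Job 6: processing = 13, completes at 61
  Job 7: processing = 14, completes at 75
  Job 8: processing = 19, completes at 94
Sum of completion times = 358
Average completion time = 358/8 = 44.75

44.75


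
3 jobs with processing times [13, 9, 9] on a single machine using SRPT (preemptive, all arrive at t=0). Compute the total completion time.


Since all jobs arrive at t=0, SRPT equals SPT ordering.
SPT order: [9, 9, 13]
Completion times:
  Job 1: p=9, C=9
  Job 2: p=9, C=18
  Job 3: p=13, C=31
Total completion time = 9 + 18 + 31 = 58

58


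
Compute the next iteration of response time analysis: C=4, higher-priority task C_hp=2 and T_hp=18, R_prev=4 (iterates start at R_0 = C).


R_next = C + ceil(R_prev / T_hp) * C_hp
ceil(4 / 18) = ceil(0.2222) = 1
Interference = 1 * 2 = 2
R_next = 4 + 2 = 6

6


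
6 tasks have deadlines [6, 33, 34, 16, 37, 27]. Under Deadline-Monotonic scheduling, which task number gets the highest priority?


Sort tasks by relative deadline (ascending):
  Task 1: deadline = 6
  Task 4: deadline = 16
  Task 6: deadline = 27
  Task 2: deadline = 33
  Task 3: deadline = 34
  Task 5: deadline = 37
Priority order (highest first): [1, 4, 6, 2, 3, 5]
Highest priority task = 1

1


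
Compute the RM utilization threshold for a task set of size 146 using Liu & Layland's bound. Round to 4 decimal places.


Compute 2^(1/146) = 1.0047588711
Subtract 1: 1.0047588711 - 1 = 0.0047588711
Multiply by n: 146 * 0.0047588711 = 0.6947951806
Round to 4 dp: 0.6948

0.6948


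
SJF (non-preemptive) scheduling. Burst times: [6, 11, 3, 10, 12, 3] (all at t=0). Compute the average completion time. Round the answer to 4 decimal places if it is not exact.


SJF order (ascending): [3, 3, 6, 10, 11, 12]
Completion times:
  Job 1: burst=3, C=3
  Job 2: burst=3, C=6
  Job 3: burst=6, C=12
  Job 4: burst=10, C=22
  Job 5: burst=11, C=33
  Job 6: burst=12, C=45
Average completion = 121/6 = 20.1667

20.1667


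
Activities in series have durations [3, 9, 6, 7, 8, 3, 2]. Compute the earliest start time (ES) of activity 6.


Activity 6 starts after activities 1 through 5 complete.
Predecessor durations: [3, 9, 6, 7, 8]
ES = 3 + 9 + 6 + 7 + 8 = 33

33


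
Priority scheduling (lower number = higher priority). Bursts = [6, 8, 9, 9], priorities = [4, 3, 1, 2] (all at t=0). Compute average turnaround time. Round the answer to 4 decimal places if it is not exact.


Sort by priority (ascending = highest first):
Order: [(1, 9), (2, 9), (3, 8), (4, 6)]
Completion times:
  Priority 1, burst=9, C=9
  Priority 2, burst=9, C=18
  Priority 3, burst=8, C=26
  Priority 4, burst=6, C=32
Average turnaround = 85/4 = 21.25

21.25


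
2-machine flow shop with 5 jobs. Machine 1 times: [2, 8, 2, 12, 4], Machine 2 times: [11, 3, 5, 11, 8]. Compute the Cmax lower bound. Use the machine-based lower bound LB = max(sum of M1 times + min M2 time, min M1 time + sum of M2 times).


LB1 = sum(M1 times) + min(M2 times) = 28 + 3 = 31
LB2 = min(M1 times) + sum(M2 times) = 2 + 38 = 40
Lower bound = max(LB1, LB2) = max(31, 40) = 40

40


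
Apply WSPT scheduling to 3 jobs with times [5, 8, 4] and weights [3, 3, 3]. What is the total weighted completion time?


Compute p/w ratios and sort ascending (WSPT): [(4, 3), (5, 3), (8, 3)]
Compute weighted completion times:
  Job (p=4,w=3): C=4, w*C=3*4=12
  Job (p=5,w=3): C=9, w*C=3*9=27
  Job (p=8,w=3): C=17, w*C=3*17=51
Total weighted completion time = 90

90


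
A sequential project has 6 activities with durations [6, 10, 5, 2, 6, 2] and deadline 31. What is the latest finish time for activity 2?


LF(activity 2) = deadline - sum of successor durations
Successors: activities 3 through 6 with durations [5, 2, 6, 2]
Sum of successor durations = 15
LF = 31 - 15 = 16

16


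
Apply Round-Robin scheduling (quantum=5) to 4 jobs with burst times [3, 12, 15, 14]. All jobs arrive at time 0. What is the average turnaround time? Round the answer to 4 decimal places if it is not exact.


Time quantum = 5
Execution trace:
  J1 runs 3 units, time = 3
  J2 runs 5 units, time = 8
  J3 runs 5 units, time = 13
  J4 runs 5 units, time = 18
  J2 runs 5 units, time = 23
  J3 runs 5 units, time = 28
  J4 runs 5 units, time = 33
  J2 runs 2 units, time = 35
  J3 runs 5 units, time = 40
  J4 runs 4 units, time = 44
Finish times: [3, 35, 40, 44]
Average turnaround = 122/4 = 30.5

30.5


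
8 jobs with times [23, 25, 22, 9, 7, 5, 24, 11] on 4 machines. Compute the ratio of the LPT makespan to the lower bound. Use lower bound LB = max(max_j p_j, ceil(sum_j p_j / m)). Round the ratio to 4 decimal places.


LPT order: [25, 24, 23, 22, 11, 9, 7, 5]
Machine loads after assignment: [30, 31, 32, 33]
LPT makespan = 33
Lower bound = max(max_job, ceil(total/4)) = max(25, 32) = 32
Ratio = 33 / 32 = 1.0313

1.0313


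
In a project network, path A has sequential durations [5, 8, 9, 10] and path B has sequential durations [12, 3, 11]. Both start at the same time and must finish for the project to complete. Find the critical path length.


Path A total = 5 + 8 + 9 + 10 = 32
Path B total = 12 + 3 + 11 = 26
Critical path = longest path = max(32, 26) = 32

32


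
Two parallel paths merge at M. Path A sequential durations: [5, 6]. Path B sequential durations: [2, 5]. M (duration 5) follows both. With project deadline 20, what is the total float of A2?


Forward pass: ES(A2) = sum of predecessors on chain A = 5
EF = ES + duration = 5 + 6 = 11
Backward pass: LF(M) = deadline = 20; LS(M) = 20 - 5 = 15
LF(A2) = LS(M) - sum(successors on chain A) = 15 - 0 = 15
LS = LF - duration = 15 - 6 = 9
Total float = LS - ES = 9 - 5 = 4

4


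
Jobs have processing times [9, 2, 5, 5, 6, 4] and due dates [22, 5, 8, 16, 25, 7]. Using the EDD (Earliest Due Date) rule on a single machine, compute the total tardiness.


Sort by due date (EDD order): [(2, 5), (4, 7), (5, 8), (5, 16), (9, 22), (6, 25)]
Compute completion times and tardiness:
  Job 1: p=2, d=5, C=2, tardiness=max(0,2-5)=0
  Job 2: p=4, d=7, C=6, tardiness=max(0,6-7)=0
  Job 3: p=5, d=8, C=11, tardiness=max(0,11-8)=3
  Job 4: p=5, d=16, C=16, tardiness=max(0,16-16)=0
  Job 5: p=9, d=22, C=25, tardiness=max(0,25-22)=3
  Job 6: p=6, d=25, C=31, tardiness=max(0,31-25)=6
Total tardiness = 12

12


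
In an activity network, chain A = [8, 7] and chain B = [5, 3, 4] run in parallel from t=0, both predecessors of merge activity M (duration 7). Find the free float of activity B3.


ES(B3) = sum of predecessors on chain B = 8
EF(B3) = ES + duration = 8 + 4 = 12
Successor of B3 is M. ES(M) = max(sum(A), sum(B)) = max(15, 12) = 15
Free float = ES(successor) - EF(current) = 15 - 12 = 3

3


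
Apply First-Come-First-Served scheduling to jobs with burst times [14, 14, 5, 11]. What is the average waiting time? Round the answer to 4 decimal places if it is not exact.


FCFS order (as given): [14, 14, 5, 11]
Waiting times:
  Job 1: wait = 0
  Job 2: wait = 14
  Job 3: wait = 28
  Job 4: wait = 33
Sum of waiting times = 75
Average waiting time = 75/4 = 18.75

18.75


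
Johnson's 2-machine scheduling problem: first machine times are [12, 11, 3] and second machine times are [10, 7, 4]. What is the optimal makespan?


Apply Johnson's rule:
  Group 1 (a <= b): [(3, 3, 4)]
  Group 2 (a > b): [(1, 12, 10), (2, 11, 7)]
Optimal job order: [3, 1, 2]
Schedule:
  Job 3: M1 done at 3, M2 done at 7
  Job 1: M1 done at 15, M2 done at 25
  Job 2: M1 done at 26, M2 done at 33
Makespan = 33

33


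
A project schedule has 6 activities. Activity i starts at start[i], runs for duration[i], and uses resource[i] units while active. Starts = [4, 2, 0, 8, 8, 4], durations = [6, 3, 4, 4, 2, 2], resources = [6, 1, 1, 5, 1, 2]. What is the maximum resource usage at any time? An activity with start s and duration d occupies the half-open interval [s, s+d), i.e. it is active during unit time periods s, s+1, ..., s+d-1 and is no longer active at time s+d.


Each activity i is active on [start_i, start_i + duration_i).
Compute total resource usage per time slot:
  t=0: active resources = [1], total = 1
  t=1: active resources = [1], total = 1
  t=2: active resources = [1, 1], total = 2
  t=3: active resources = [1, 1], total = 2
  t=4: active resources = [6, 1, 2], total = 9
  t=5: active resources = [6, 2], total = 8
  t=6: active resources = [6], total = 6
  t=7: active resources = [6], total = 6
  t=8: active resources = [6, 5, 1], total = 12
  t=9: active resources = [6, 5, 1], total = 12
  t=10: active resources = [5], total = 5
  t=11: active resources = [5], total = 5
Peak resource demand = 12

12


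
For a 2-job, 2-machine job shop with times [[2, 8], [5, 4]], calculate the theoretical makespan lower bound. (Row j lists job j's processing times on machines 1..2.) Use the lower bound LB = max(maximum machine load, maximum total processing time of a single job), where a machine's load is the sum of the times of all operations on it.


Machine loads:
  Machine 1: 2 + 5 = 7
  Machine 2: 8 + 4 = 12
Max machine load = 12
Job totals:
  Job 1: 10
  Job 2: 9
Max job total = 10
Lower bound = max(12, 10) = 12

12


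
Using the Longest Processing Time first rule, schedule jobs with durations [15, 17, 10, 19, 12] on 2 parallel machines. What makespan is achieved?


Sort jobs in decreasing order (LPT): [19, 17, 15, 12, 10]
Assign each job to the least loaded machine:
  Machine 1: jobs [19, 12, 10], load = 41
  Machine 2: jobs [17, 15], load = 32
Makespan = max load = 41

41


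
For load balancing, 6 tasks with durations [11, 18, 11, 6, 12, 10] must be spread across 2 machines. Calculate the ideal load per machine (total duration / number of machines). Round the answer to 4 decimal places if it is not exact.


Total processing time = 11 + 18 + 11 + 6 + 12 + 10 = 68
Number of machines = 2
Ideal balanced load = 68 / 2 = 34.0

34.0


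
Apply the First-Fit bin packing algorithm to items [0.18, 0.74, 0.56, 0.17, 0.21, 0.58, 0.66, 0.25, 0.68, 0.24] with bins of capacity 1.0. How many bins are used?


Place items sequentially using First-Fit:
  Item 0.18 -> new Bin 1
  Item 0.74 -> Bin 1 (now 0.92)
  Item 0.56 -> new Bin 2
  Item 0.17 -> Bin 2 (now 0.73)
  Item 0.21 -> Bin 2 (now 0.94)
  Item 0.58 -> new Bin 3
  Item 0.66 -> new Bin 4
  Item 0.25 -> Bin 3 (now 0.83)
  Item 0.68 -> new Bin 5
  Item 0.24 -> Bin 4 (now 0.9)
Total bins used = 5

5


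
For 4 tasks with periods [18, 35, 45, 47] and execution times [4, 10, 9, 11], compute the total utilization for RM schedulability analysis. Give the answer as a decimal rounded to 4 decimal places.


Compute individual utilizations (exact fractions):
  Task 1: C/T = 4/18 = 2/9 (approx. 0.2222)
  Task 2: C/T = 10/35 = 2/7 (approx. 0.2857)
  Task 3: C/T = 9/45 = 1/5 (approx. 0.2)
  Task 4: C/T = 11/47 (approx. 0.234)
Total utilization U = 2/9 + 2/7 + 1/5 + 11/47 = 13946/14805
Rounded to 4 decimal places: U = 0.9420
RM (Liu & Layland) bound for 4 tasks = 0.756828; compare with U = 13946/14805 (approx. 0.941979)
bound < U <= 1, so the RM sufficient condition is not met (inconclusive; an exact test such as response-time analysis is needed).

0.9420


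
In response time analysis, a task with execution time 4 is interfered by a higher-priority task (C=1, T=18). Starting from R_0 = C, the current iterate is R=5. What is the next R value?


R_next = C + ceil(R_prev / T_hp) * C_hp
ceil(5 / 18) = ceil(0.2778) = 1
Interference = 1 * 1 = 1
R_next = 4 + 1 = 5
R_next = R_prev, so the iteration has converged (response time = 5).

5


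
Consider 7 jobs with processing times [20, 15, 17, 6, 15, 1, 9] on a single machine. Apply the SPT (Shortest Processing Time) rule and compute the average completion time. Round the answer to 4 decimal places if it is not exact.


Sort jobs by processing time (SPT order): [1, 6, 9, 15, 15, 17, 20]
Compute completion times sequentially:
  Job 1: processing = 1, completes at 1
  Job 2: processing = 6, completes at 7
  Job 3: processing = 9, completes at 16
  Job 4: processing = 15, completes at 31
  Job 5: processing = 15, completes at 46
  Job 6: processing = 17, completes at 63
  Job 7: processing = 20, completes at 83
Sum of completion times = 247
Average completion time = 247/7 = 35.2857

35.2857


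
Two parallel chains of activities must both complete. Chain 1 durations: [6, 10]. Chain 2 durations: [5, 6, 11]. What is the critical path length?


Path A total = 6 + 10 = 16
Path B total = 5 + 6 + 11 = 22
Critical path = longest path = max(16, 22) = 22

22


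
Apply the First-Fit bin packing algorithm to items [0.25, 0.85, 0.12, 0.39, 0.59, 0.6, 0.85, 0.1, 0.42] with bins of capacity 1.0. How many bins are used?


Place items sequentially using First-Fit:
  Item 0.25 -> new Bin 1
  Item 0.85 -> new Bin 2
  Item 0.12 -> Bin 1 (now 0.37)
  Item 0.39 -> Bin 1 (now 0.76)
  Item 0.59 -> new Bin 3
  Item 0.6 -> new Bin 4
  Item 0.85 -> new Bin 5
  Item 0.1 -> Bin 1 (now 0.86)
  Item 0.42 -> new Bin 6
Total bins used = 6

6


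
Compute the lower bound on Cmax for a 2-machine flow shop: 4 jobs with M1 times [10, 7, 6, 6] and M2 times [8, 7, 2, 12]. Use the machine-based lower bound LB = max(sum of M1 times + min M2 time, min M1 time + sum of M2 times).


LB1 = sum(M1 times) + min(M2 times) = 29 + 2 = 31
LB2 = min(M1 times) + sum(M2 times) = 6 + 29 = 35
Lower bound = max(LB1, LB2) = max(31, 35) = 35

35


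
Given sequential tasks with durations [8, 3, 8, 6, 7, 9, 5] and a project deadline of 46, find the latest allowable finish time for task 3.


LF(activity 3) = deadline - sum of successor durations
Successors: activities 4 through 7 with durations [6, 7, 9, 5]
Sum of successor durations = 27
LF = 46 - 27 = 19

19


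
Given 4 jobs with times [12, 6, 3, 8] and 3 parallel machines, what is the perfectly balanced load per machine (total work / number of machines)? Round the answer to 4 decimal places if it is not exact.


Total processing time = 12 + 6 + 3 + 8 = 29
Number of machines = 3
Ideal balanced load = 29 / 3 = 9.6667

9.6667


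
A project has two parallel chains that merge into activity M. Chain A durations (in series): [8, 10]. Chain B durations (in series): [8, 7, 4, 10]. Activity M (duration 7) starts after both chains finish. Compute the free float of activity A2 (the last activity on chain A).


ES(A2) = sum of predecessors on chain A = 8
EF(A2) = ES + duration = 8 + 10 = 18
Successor of A2 is M. ES(M) = max(sum(A), sum(B)) = max(18, 29) = 29
Free float = ES(successor) - EF(current) = 29 - 18 = 11

11


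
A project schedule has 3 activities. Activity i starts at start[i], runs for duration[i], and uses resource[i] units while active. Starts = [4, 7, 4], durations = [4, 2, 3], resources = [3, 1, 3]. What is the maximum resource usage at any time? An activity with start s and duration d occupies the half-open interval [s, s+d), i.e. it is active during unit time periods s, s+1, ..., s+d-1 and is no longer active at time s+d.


Each activity i is active on [start_i, start_i + duration_i).
Compute total resource usage per time slot:
  t=0: active resources = [], total = 0
  t=1: active resources = [], total = 0
  t=2: active resources = [], total = 0
  t=3: active resources = [], total = 0
  t=4: active resources = [3, 3], total = 6
  t=5: active resources = [3, 3], total = 6
  t=6: active resources = [3, 3], total = 6
  t=7: active resources = [3, 1], total = 4
  t=8: active resources = [1], total = 1
Peak resource demand = 6

6


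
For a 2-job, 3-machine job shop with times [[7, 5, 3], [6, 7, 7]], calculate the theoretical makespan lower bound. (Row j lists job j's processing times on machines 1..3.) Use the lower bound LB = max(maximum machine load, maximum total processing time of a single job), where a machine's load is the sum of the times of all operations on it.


Machine loads:
  Machine 1: 7 + 6 = 13
  Machine 2: 5 + 7 = 12
  Machine 3: 3 + 7 = 10
Max machine load = 13
Job totals:
  Job 1: 15
  Job 2: 20
Max job total = 20
Lower bound = max(13, 20) = 20

20


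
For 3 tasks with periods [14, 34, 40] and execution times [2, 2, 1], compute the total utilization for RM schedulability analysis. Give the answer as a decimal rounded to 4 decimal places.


Compute individual utilizations (exact fractions):
  Task 1: C/T = 2/14 = 1/7 (approx. 0.1429)
  Task 2: C/T = 2/34 = 1/17 (approx. 0.0588)
  Task 3: C/T = 1/40 (approx. 0.025)
Total utilization U = 1/7 + 1/17 + 1/40 = 1079/4760
Rounded to 4 decimal places: U = 0.2267
RM (Liu & Layland) bound for 3 tasks = 0.779763; compare with U = 1079/4760 (approx. 0.226681)
U <= bound, so schedulable by RM sufficient condition.

0.2267


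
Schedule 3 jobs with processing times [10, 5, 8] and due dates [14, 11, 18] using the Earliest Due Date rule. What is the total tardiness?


Sort by due date (EDD order): [(5, 11), (10, 14), (8, 18)]
Compute completion times and tardiness:
  Job 1: p=5, d=11, C=5, tardiness=max(0,5-11)=0
  Job 2: p=10, d=14, C=15, tardiness=max(0,15-14)=1
  Job 3: p=8, d=18, C=23, tardiness=max(0,23-18)=5
Total tardiness = 6

6


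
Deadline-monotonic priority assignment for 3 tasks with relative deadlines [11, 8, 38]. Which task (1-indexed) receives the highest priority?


Sort tasks by relative deadline (ascending):
  Task 2: deadline = 8
  Task 1: deadline = 11
  Task 3: deadline = 38
Priority order (highest first): [2, 1, 3]
Highest priority task = 2

2


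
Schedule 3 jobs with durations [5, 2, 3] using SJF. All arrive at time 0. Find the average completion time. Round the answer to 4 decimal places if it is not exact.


SJF order (ascending): [2, 3, 5]
Completion times:
  Job 1: burst=2, C=2
  Job 2: burst=3, C=5
  Job 3: burst=5, C=10
Average completion = 17/3 = 5.6667

5.6667


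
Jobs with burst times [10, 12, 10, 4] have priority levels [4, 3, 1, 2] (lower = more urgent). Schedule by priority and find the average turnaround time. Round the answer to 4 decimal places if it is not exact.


Sort by priority (ascending = highest first):
Order: [(1, 10), (2, 4), (3, 12), (4, 10)]
Completion times:
  Priority 1, burst=10, C=10
  Priority 2, burst=4, C=14
  Priority 3, burst=12, C=26
  Priority 4, burst=10, C=36
Average turnaround = 86/4 = 21.5

21.5


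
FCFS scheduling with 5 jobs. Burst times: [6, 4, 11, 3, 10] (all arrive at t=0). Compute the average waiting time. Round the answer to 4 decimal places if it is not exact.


FCFS order (as given): [6, 4, 11, 3, 10]
Waiting times:
  Job 1: wait = 0
  Job 2: wait = 6
  Job 3: wait = 10
  Job 4: wait = 21
  Job 5: wait = 24
Sum of waiting times = 61
Average waiting time = 61/5 = 12.2

12.2


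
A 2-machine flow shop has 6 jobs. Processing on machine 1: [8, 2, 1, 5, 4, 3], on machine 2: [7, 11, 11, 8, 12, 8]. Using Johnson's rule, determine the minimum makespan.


Apply Johnson's rule:
  Group 1 (a <= b): [(3, 1, 11), (2, 2, 11), (6, 3, 8), (5, 4, 12), (4, 5, 8)]
  Group 2 (a > b): [(1, 8, 7)]
Optimal job order: [3, 2, 6, 5, 4, 1]
Schedule:
  Job 3: M1 done at 1, M2 done at 12
  Job 2: M1 done at 3, M2 done at 23
  Job 6: M1 done at 6, M2 done at 31
  Job 5: M1 done at 10, M2 done at 43
  Job 4: M1 done at 15, M2 done at 51
  Job 1: M1 done at 23, M2 done at 58
Makespan = 58

58


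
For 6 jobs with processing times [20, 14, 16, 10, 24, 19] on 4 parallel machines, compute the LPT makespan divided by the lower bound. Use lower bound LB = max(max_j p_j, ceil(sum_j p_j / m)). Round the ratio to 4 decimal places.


LPT order: [24, 20, 19, 16, 14, 10]
Machine loads after assignment: [24, 20, 29, 30]
LPT makespan = 30
Lower bound = max(max_job, ceil(total/4)) = max(24, 26) = 26
Ratio = 30 / 26 = 1.1538

1.1538


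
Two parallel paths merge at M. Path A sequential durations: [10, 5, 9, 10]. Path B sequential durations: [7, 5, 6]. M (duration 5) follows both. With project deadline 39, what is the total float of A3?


Forward pass: ES(A3) = sum of predecessors on chain A = 15
EF = ES + duration = 15 + 9 = 24
Backward pass: LF(M) = deadline = 39; LS(M) = 39 - 5 = 34
LF(A3) = LS(M) - sum(successors on chain A) = 34 - 10 = 24
LS = LF - duration = 24 - 9 = 15
Total float = LS - ES = 15 - 15 = 0

0


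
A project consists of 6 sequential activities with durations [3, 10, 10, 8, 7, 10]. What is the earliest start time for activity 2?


Activity 2 starts after activities 1 through 1 complete.
Predecessor durations: [3]
ES = 3 = 3

3


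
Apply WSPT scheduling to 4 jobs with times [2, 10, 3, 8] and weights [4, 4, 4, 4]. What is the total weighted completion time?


Compute p/w ratios and sort ascending (WSPT): [(2, 4), (3, 4), (8, 4), (10, 4)]
Compute weighted completion times:
  Job (p=2,w=4): C=2, w*C=4*2=8
  Job (p=3,w=4): C=5, w*C=4*5=20
  Job (p=8,w=4): C=13, w*C=4*13=52
  Job (p=10,w=4): C=23, w*C=4*23=92
Total weighted completion time = 172

172


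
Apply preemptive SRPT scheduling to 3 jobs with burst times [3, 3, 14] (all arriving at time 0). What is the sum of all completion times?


Since all jobs arrive at t=0, SRPT equals SPT ordering.
SPT order: [3, 3, 14]
Completion times:
  Job 1: p=3, C=3
  Job 2: p=3, C=6
  Job 3: p=14, C=20
Total completion time = 3 + 6 + 20 = 29

29


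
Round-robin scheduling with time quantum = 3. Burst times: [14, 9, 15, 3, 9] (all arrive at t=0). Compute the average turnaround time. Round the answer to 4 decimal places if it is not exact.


Time quantum = 3
Execution trace:
  J1 runs 3 units, time = 3
  J2 runs 3 units, time = 6
  J3 runs 3 units, time = 9
  J4 runs 3 units, time = 12
  J5 runs 3 units, time = 15
  J1 runs 3 units, time = 18
  J2 runs 3 units, time = 21
  J3 runs 3 units, time = 24
  J5 runs 3 units, time = 27
  J1 runs 3 units, time = 30
  J2 runs 3 units, time = 33
  J3 runs 3 units, time = 36
  J5 runs 3 units, time = 39
  J1 runs 3 units, time = 42
  J3 runs 3 units, time = 45
  J1 runs 2 units, time = 47
  J3 runs 3 units, time = 50
Finish times: [47, 33, 50, 12, 39]
Average turnaround = 181/5 = 36.2

36.2


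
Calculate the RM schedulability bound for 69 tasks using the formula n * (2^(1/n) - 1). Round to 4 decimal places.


Compute 2^(1/69) = 1.0100962378
Subtract 1: 1.0100962378 - 1 = 0.0100962378
Multiply by n: 69 * 0.0100962378 = 0.6966404082
Round to 4 dp: 0.6966

0.6966


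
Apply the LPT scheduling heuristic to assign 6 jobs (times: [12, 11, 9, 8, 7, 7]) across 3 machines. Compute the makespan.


Sort jobs in decreasing order (LPT): [12, 11, 9, 8, 7, 7]
Assign each job to the least loaded machine:
  Machine 1: jobs [12, 7], load = 19
  Machine 2: jobs [11, 7], load = 18
  Machine 3: jobs [9, 8], load = 17
Makespan = max load = 19

19


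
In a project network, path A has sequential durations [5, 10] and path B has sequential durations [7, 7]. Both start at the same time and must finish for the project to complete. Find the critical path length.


Path A total = 5 + 10 = 15
Path B total = 7 + 7 = 14
Critical path = longest path = max(15, 14) = 15

15


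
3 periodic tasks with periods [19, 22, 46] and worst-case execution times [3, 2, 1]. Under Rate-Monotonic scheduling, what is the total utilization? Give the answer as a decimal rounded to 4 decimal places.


Compute individual utilizations (exact fractions):
  Task 1: C/T = 3/19 (approx. 0.1579)
  Task 2: C/T = 2/22 = 1/11 (approx. 0.0909)
  Task 3: C/T = 1/46 (approx. 0.0217)
Total utilization U = 3/19 + 1/11 + 1/46 = 2601/9614
Rounded to 4 decimal places: U = 0.2705
RM (Liu & Layland) bound for 3 tasks = 0.779763; compare with U = 2601/9614 (approx. 0.270543)
U <= bound, so schedulable by RM sufficient condition.

0.2705


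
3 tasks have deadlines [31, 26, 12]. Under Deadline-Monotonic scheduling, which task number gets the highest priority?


Sort tasks by relative deadline (ascending):
  Task 3: deadline = 12
  Task 2: deadline = 26
  Task 1: deadline = 31
Priority order (highest first): [3, 2, 1]
Highest priority task = 3

3


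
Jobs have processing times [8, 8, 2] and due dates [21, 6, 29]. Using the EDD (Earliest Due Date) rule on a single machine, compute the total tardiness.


Sort by due date (EDD order): [(8, 6), (8, 21), (2, 29)]
Compute completion times and tardiness:
  Job 1: p=8, d=6, C=8, tardiness=max(0,8-6)=2
  Job 2: p=8, d=21, C=16, tardiness=max(0,16-21)=0
  Job 3: p=2, d=29, C=18, tardiness=max(0,18-29)=0
Total tardiness = 2

2


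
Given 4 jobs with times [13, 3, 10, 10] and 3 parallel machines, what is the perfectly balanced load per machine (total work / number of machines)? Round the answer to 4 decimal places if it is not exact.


Total processing time = 13 + 3 + 10 + 10 = 36
Number of machines = 3
Ideal balanced load = 36 / 3 = 12.0

12.0


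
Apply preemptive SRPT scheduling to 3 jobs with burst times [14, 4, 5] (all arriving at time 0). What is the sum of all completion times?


Since all jobs arrive at t=0, SRPT equals SPT ordering.
SPT order: [4, 5, 14]
Completion times:
  Job 1: p=4, C=4
  Job 2: p=5, C=9
  Job 3: p=14, C=23
Total completion time = 4 + 9 + 23 = 36

36


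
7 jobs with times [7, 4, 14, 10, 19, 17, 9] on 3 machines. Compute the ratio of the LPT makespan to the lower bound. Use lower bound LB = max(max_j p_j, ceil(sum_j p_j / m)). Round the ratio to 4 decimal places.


LPT order: [19, 17, 14, 10, 9, 7, 4]
Machine loads after assignment: [26, 26, 28]
LPT makespan = 28
Lower bound = max(max_job, ceil(total/3)) = max(19, 27) = 27
Ratio = 28 / 27 = 1.037

1.037


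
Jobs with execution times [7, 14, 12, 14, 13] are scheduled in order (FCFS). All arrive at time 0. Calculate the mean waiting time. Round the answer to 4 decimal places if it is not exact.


FCFS order (as given): [7, 14, 12, 14, 13]
Waiting times:
  Job 1: wait = 0
  Job 2: wait = 7
  Job 3: wait = 21
  Job 4: wait = 33
  Job 5: wait = 47
Sum of waiting times = 108
Average waiting time = 108/5 = 21.6

21.6


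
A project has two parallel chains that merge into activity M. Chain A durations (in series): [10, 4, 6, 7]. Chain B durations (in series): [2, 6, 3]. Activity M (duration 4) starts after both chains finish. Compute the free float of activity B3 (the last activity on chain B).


ES(B3) = sum of predecessors on chain B = 8
EF(B3) = ES + duration = 8 + 3 = 11
Successor of B3 is M. ES(M) = max(sum(A), sum(B)) = max(27, 11) = 27
Free float = ES(successor) - EF(current) = 27 - 11 = 16

16


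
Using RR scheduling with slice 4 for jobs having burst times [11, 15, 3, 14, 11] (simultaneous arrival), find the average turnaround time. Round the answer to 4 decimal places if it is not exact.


Time quantum = 4
Execution trace:
  J1 runs 4 units, time = 4
  J2 runs 4 units, time = 8
  J3 runs 3 units, time = 11
  J4 runs 4 units, time = 15
  J5 runs 4 units, time = 19
  J1 runs 4 units, time = 23
  J2 runs 4 units, time = 27
  J4 runs 4 units, time = 31
  J5 runs 4 units, time = 35
  J1 runs 3 units, time = 38
  J2 runs 4 units, time = 42
  J4 runs 4 units, time = 46
  J5 runs 3 units, time = 49
  J2 runs 3 units, time = 52
  J4 runs 2 units, time = 54
Finish times: [38, 52, 11, 54, 49]
Average turnaround = 204/5 = 40.8

40.8


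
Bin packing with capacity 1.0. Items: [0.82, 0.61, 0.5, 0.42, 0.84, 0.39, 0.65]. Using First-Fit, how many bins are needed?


Place items sequentially using First-Fit:
  Item 0.82 -> new Bin 1
  Item 0.61 -> new Bin 2
  Item 0.5 -> new Bin 3
  Item 0.42 -> Bin 3 (now 0.92)
  Item 0.84 -> new Bin 4
  Item 0.39 -> Bin 2 (now 1.0)
  Item 0.65 -> new Bin 5
Total bins used = 5

5


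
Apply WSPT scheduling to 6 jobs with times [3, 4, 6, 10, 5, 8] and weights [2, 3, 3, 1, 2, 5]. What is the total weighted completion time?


Compute p/w ratios and sort ascending (WSPT): [(4, 3), (3, 2), (8, 5), (6, 3), (5, 2), (10, 1)]
Compute weighted completion times:
  Job (p=4,w=3): C=4, w*C=3*4=12
  Job (p=3,w=2): C=7, w*C=2*7=14
  Job (p=8,w=5): C=15, w*C=5*15=75
  Job (p=6,w=3): C=21, w*C=3*21=63
  Job (p=5,w=2): C=26, w*C=2*26=52
  Job (p=10,w=1): C=36, w*C=1*36=36
Total weighted completion time = 252

252


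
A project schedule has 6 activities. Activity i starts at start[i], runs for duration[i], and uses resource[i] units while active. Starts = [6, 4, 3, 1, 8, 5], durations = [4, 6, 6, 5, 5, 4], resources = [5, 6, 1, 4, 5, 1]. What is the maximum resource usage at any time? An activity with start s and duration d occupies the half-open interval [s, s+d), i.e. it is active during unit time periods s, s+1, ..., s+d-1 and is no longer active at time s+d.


Each activity i is active on [start_i, start_i + duration_i).
Compute total resource usage per time slot:
  t=0: active resources = [], total = 0
  t=1: active resources = [4], total = 4
  t=2: active resources = [4], total = 4
  t=3: active resources = [1, 4], total = 5
  t=4: active resources = [6, 1, 4], total = 11
  t=5: active resources = [6, 1, 4, 1], total = 12
  t=6: active resources = [5, 6, 1, 1], total = 13
  t=7: active resources = [5, 6, 1, 1], total = 13
  t=8: active resources = [5, 6, 1, 5, 1], total = 18
  t=9: active resources = [5, 6, 5], total = 16
  t=10: active resources = [5], total = 5
  t=11: active resources = [5], total = 5
  t=12: active resources = [5], total = 5
Peak resource demand = 18

18


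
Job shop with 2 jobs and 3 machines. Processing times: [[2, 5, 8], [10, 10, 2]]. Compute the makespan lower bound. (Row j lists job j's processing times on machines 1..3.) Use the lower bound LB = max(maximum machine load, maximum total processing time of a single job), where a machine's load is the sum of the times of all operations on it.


Machine loads:
  Machine 1: 2 + 10 = 12
  Machine 2: 5 + 10 = 15
  Machine 3: 8 + 2 = 10
Max machine load = 15
Job totals:
  Job 1: 15
  Job 2: 22
Max job total = 22
Lower bound = max(15, 22) = 22

22


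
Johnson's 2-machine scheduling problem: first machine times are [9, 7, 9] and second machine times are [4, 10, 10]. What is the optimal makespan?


Apply Johnson's rule:
  Group 1 (a <= b): [(2, 7, 10), (3, 9, 10)]
  Group 2 (a > b): [(1, 9, 4)]
Optimal job order: [2, 3, 1]
Schedule:
  Job 2: M1 done at 7, M2 done at 17
  Job 3: M1 done at 16, M2 done at 27
  Job 1: M1 done at 25, M2 done at 31
Makespan = 31

31


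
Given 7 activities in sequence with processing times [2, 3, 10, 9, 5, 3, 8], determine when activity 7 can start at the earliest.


Activity 7 starts after activities 1 through 6 complete.
Predecessor durations: [2, 3, 10, 9, 5, 3]
ES = 2 + 3 + 10 + 9 + 5 + 3 = 32

32


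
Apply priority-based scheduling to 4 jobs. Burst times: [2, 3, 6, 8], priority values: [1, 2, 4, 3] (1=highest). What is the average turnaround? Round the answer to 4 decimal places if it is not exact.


Sort by priority (ascending = highest first):
Order: [(1, 2), (2, 3), (3, 8), (4, 6)]
Completion times:
  Priority 1, burst=2, C=2
  Priority 2, burst=3, C=5
  Priority 3, burst=8, C=13
  Priority 4, burst=6, C=19
Average turnaround = 39/4 = 9.75

9.75


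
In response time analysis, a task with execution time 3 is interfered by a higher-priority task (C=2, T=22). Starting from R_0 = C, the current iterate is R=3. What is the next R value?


R_next = C + ceil(R_prev / T_hp) * C_hp
ceil(3 / 22) = ceil(0.1364) = 1
Interference = 1 * 2 = 2
R_next = 3 + 2 = 5

5


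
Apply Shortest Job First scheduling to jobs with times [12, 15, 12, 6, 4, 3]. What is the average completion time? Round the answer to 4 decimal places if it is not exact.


SJF order (ascending): [3, 4, 6, 12, 12, 15]
Completion times:
  Job 1: burst=3, C=3
  Job 2: burst=4, C=7
  Job 3: burst=6, C=13
  Job 4: burst=12, C=25
  Job 5: burst=12, C=37
  Job 6: burst=15, C=52
Average completion = 137/6 = 22.8333

22.8333


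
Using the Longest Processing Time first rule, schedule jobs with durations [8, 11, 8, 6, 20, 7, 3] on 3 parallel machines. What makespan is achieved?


Sort jobs in decreasing order (LPT): [20, 11, 8, 8, 7, 6, 3]
Assign each job to the least loaded machine:
  Machine 1: jobs [20], load = 20
  Machine 2: jobs [11, 7, 3], load = 21
  Machine 3: jobs [8, 8, 6], load = 22
Makespan = max load = 22

22


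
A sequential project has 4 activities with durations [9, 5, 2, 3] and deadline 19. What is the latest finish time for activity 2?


LF(activity 2) = deadline - sum of successor durations
Successors: activities 3 through 4 with durations [2, 3]
Sum of successor durations = 5
LF = 19 - 5 = 14

14


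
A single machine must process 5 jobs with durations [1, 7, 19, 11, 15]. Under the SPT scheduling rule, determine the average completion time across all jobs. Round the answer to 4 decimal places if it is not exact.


Sort jobs by processing time (SPT order): [1, 7, 11, 15, 19]
Compute completion times sequentially:
  Job 1: processing = 1, completes at 1
  Job 2: processing = 7, completes at 8
  Job 3: processing = 11, completes at 19
  Job 4: processing = 15, completes at 34
  Job 5: processing = 19, completes at 53
Sum of completion times = 115
Average completion time = 115/5 = 23.0

23.0


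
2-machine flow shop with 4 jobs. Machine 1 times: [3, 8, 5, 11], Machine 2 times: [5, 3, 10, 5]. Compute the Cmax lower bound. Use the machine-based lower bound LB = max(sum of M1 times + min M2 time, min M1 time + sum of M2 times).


LB1 = sum(M1 times) + min(M2 times) = 27 + 3 = 30
LB2 = min(M1 times) + sum(M2 times) = 3 + 23 = 26
Lower bound = max(LB1, LB2) = max(30, 26) = 30

30


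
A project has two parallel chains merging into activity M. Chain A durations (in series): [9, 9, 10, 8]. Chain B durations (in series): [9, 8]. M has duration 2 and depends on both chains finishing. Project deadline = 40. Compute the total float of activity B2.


Forward pass: ES(B2) = sum of predecessors on chain B = 9
EF = ES + duration = 9 + 8 = 17
Backward pass: LF(M) = deadline = 40; LS(M) = 40 - 2 = 38
LF(B2) = LS(M) - sum(successors on chain B) = 38 - 0 = 38
LS = LF - duration = 38 - 8 = 30
Total float = LS - ES = 30 - 9 = 21

21
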